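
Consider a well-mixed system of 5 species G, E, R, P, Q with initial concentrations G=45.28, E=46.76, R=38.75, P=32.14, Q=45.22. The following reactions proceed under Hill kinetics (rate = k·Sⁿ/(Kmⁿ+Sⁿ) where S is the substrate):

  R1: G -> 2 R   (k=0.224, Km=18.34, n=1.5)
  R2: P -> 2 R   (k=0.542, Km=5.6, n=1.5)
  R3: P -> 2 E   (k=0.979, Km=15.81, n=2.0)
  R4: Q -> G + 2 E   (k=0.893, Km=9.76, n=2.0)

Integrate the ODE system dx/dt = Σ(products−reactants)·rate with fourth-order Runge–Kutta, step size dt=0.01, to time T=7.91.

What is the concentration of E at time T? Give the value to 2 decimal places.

RK4 with dt=0.01: 791 steps to T=7.91. Trajectory (selected grid times):
t=0.00: G=45.28 E=46.76 R=38.75 P=32.14 Q=45.22
t=0.88: G=45.87 E=49.64 R=39.95 P=31.01 Q=44.47
t=1.76: G=46.46 E=52.49 R=41.15 P=29.89 Q=43.72
t=2.64: G=47.05 E=55.32 R=42.35 P=28.78 Q=42.97
t=3.52: G=47.64 E=58.13 R=43.54 P=27.69 Q=42.23
t=4.39: G=48.22 E=60.87 R=44.72 P=26.62 Q=41.49
t=5.27: G=48.81 E=63.62 R=45.91 P=25.55 Q=40.75
t=6.15: G=49.39 E=66.34 R=47.09 P=24.51 Q=40.00
t=7.03: G=49.97 E=69.02 R=48.27 P=23.48 Q=39.26
t=7.91: G=50.55 E=71.67 R=49.44 P=22.47 Q=38.52
Read off E at T=7.91: 71.67

E at T = 71.67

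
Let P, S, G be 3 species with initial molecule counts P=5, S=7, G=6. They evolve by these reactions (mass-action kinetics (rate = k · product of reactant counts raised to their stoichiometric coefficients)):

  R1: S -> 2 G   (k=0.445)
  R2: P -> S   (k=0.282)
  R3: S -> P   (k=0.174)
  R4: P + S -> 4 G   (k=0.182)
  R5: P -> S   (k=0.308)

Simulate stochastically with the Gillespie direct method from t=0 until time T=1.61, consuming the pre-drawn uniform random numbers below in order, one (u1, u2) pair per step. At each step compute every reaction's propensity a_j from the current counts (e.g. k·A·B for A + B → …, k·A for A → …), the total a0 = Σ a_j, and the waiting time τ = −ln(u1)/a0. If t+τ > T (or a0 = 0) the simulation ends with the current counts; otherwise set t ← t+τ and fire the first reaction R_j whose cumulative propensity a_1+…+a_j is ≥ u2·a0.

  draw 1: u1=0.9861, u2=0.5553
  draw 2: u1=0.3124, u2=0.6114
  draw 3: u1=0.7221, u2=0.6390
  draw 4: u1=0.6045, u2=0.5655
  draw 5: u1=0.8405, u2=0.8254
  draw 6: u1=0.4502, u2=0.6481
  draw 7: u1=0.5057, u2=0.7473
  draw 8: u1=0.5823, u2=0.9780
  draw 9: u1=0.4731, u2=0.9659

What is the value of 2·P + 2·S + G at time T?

Check how each reaction changes W = 2·P + 2·S + G (weight of products minus weight of reactants):
R1: S -> 2 G: (1·2) − (2·1) = 2 − 2 = 0
R2: P -> S: (2·1) − (2·1) = 2 − 2 = 0
R3: S -> P: (2·1) − (2·1) = 2 − 2 = 0
R4: P + S -> 4 G: (1·4) − (2·1 + 2·1) = 4 − 4 = 0
R5: P -> S: (2·1) − (2·1) = 2 − 2 = 0
Every reaction leaves W unchanged, so W is conserved and no simulation is needed: W(T) = W(0) = 2·5 + 2·7 + 6 = 30

Value at T = 30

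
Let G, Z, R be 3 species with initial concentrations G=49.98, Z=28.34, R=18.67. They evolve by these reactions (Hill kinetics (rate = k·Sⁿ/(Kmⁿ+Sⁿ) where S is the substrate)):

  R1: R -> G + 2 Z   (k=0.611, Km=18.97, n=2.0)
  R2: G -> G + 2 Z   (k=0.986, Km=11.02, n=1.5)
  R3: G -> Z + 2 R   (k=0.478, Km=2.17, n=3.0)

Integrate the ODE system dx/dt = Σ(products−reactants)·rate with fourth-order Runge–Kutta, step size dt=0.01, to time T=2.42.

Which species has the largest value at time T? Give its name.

Dominant species at T: G

RK4 with dt=0.01: 242 steps to T=2.42. Trajectory (selected grid times):
t=0.00: G=49.98 Z=28.34 R=18.67
t=0.27: G=49.93 Z=29.11 R=18.85
t=0.54: G=49.89 Z=29.89 R=19.02
t=0.81: G=49.84 Z=30.67 R=19.20
t=1.08: G=49.79 Z=31.45 R=19.37
t=1.34: G=49.75 Z=32.20 R=19.54
t=1.61: G=49.71 Z=32.98 R=19.71
t=1.88: G=49.66 Z=33.76 R=19.88
t=2.15: G=49.62 Z=34.55 R=20.05
t=2.42: G=49.58 Z=35.33 R=20.23
At T=2.42: G=49.58 Z=35.33 R=20.23; the largest is G.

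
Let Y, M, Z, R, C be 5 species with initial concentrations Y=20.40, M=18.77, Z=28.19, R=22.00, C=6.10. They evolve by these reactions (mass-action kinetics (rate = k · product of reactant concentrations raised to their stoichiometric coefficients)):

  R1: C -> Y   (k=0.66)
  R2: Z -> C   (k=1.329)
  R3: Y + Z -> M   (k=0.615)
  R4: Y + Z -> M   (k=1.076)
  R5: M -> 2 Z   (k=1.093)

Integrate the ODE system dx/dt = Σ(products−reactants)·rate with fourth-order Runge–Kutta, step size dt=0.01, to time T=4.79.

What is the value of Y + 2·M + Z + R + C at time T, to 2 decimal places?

Check how each reaction changes W = Y + 2·M + Z + R + C (weight of products minus weight of reactants):
R1: C -> Y: (1·1) − (1·1) = 1 − 1 = 0
R2: Z -> C: (1·1) − (1·1) = 1 − 1 = 0
R3: Y + Z -> M: (2·1) − (1·1 + 1·1) = 2 − 2 = 0
R4: Y + Z -> M: (2·1) − (1·1 + 1·1) = 2 − 2 = 0
R5: M -> 2 Z: (1·2) − (2·1) = 2 − 2 = 0
Every reaction leaves W unchanged, so W is conserved and no simulation is needed: W(T) = W(0) = 20.40 + 2·18.77 + 28.19 + 22.00 + 6.10 = 114.23

Value at T = 114.23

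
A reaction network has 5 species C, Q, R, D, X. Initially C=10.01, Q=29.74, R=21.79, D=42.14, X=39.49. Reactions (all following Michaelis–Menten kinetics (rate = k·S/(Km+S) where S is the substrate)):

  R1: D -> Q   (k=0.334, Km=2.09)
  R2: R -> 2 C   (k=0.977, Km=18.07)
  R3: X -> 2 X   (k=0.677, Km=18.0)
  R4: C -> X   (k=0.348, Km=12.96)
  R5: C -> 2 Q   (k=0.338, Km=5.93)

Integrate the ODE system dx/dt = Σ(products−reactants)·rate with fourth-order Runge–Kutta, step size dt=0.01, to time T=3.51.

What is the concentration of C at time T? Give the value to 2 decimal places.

RK4 with dt=0.01: 351 steps to T=3.51. Trajectory (selected grid times):
t=0.00: C=10.01 Q=29.74 R=21.79 D=42.14 X=39.49
t=0.39: C=10.28 Q=30.03 R=21.58 D=42.02 X=39.73
t=0.78: C=10.55 Q=30.32 R=21.38 D=41.89 X=39.97
t=1.17: C=10.82 Q=30.62 R=21.17 D=41.77 X=40.22
t=1.56: C=11.08 Q=30.91 R=20.96 D=41.64 X=40.46
t=1.95: C=11.34 Q=31.21 R=20.76 D=41.52 X=40.71
t=2.34: C=11.60 Q=31.51 R=20.56 D=41.40 X=40.95
t=2.73: C=11.85 Q=31.80 R=20.35 D=41.27 X=41.20
t=3.12: C=12.10 Q=32.10 R=20.15 D=41.15 X=41.45
t=3.51: C=12.34 Q=32.41 R=19.95 D=41.02 X=41.70
Read off C at T=3.51: 12.34

C at T = 12.34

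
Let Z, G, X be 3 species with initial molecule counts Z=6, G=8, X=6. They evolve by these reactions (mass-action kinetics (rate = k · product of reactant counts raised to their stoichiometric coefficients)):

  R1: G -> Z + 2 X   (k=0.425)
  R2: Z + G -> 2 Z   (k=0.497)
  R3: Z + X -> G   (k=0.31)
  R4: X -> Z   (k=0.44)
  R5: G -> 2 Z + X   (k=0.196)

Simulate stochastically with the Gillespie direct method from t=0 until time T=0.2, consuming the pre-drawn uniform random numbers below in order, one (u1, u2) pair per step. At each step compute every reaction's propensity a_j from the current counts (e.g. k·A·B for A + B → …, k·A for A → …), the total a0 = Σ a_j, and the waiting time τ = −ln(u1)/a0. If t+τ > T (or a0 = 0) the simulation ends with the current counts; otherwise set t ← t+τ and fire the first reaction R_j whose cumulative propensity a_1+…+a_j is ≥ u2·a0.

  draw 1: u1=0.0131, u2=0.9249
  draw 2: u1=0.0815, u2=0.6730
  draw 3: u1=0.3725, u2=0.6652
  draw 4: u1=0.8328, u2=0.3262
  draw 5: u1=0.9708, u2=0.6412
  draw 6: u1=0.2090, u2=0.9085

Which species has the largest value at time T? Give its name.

Dominant species at T: Z

t=0.000: Z=6 G=8 X=6
Draw 1: a1=3.400, a2=23.856, a3=11.160, a4=2.640, a5=1.568, a0=42.624; τ=−ln(0.0131)/42.624=0.102 → t=0.102; u2·a0=0.9249·42.624=39.423; a1+…+a3=38.416 < 39.423 ≤ a1+…+a4=41.056 → R4 fires; Z=7 G=8 X=5
Draw 2: a1=3.400, a2=27.832, a3=10.850, a4=2.200, a5=1.568, a0=45.850; τ=−ln(0.0815)/45.850=0.055 → t=0.156; u2·a0=0.6730·45.850=30.857; a1=3.400 < 30.857 ≤ a1+a2=31.232 → R2 fires; Z=8 G=7 X=5
Draw 3: a1=2.975, a2=27.832, a3=12.400, a4=2.200, a5=1.372, a0=46.779; τ=−ln(0.3725)/46.779=0.021 → t=0.177; u2·a0=0.6652·46.779=31.117; a1+a2=30.807 < 31.117 ≤ a1+…+a3=43.207 → R3 fires; Z=7 G=8 X=4
Draw 4: a1=3.400, a2=27.832, a3=8.680, a4=1.760, a5=1.568, a0=43.240; τ=−ln(0.8328)/43.240=0.004 → t=0.182; u2·a0=0.3262·43.240=14.105; a1=3.400 < 14.105 ≤ a1+a2=31.232 → R2 fires; Z=8 G=7 X=4
Draw 5: a1=2.975, a2=27.832, a3=9.920, a4=1.760, a5=1.372, a0=43.859; τ=−ln(0.9708)/43.859=0.001 → t=0.182; u2·a0=0.6412·43.859=28.122; a1=2.975 < 28.122 ≤ a1+a2=30.807 → R2 fires; Z=9 G=6 X=4
Draw 6: a1=2.550, a2=26.838, a3=11.160, a4=1.760, a5=1.176, a0=43.484; τ=−ln(0.2090)/43.484=0.036 → t=0.218 > T=0.2: stop.
At T=0.2: Z=9 G=6 X=4; the largest is Z.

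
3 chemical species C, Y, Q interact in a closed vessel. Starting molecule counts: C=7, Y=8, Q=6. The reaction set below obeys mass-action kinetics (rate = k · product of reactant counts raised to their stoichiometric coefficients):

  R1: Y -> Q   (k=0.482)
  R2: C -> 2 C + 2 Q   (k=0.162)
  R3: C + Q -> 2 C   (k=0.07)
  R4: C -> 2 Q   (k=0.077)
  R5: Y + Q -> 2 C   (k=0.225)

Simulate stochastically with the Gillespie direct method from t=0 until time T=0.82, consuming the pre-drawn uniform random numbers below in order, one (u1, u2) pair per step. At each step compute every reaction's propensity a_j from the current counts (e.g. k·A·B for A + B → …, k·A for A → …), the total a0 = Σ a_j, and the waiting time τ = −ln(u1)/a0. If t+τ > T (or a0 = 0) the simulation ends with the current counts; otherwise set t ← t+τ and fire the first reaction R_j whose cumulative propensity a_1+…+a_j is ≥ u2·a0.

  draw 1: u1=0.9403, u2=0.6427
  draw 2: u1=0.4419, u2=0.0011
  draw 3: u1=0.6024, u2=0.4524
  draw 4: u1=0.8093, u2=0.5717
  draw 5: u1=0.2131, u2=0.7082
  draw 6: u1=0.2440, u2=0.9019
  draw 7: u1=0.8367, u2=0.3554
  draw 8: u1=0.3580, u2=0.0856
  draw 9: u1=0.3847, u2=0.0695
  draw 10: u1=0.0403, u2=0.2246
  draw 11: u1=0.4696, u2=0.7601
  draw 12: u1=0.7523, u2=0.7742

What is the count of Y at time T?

Y at T = 1

t=0.000: C=7 Y=8 Q=6
Draw 1: a1=3.856, a2=1.134, a3=2.940, a4=0.539, a5=10.800, a0=19.269; τ=−ln(0.9403)/19.269=0.003 → t=0.003; u2·a0=0.6427·19.269=12.384; a1+…+a4=8.469 < 12.384 ≤ a1+…+a5=19.269 → R5 fires; C=9 Y=7 Q=5
Draw 2: a1=3.374, a2=1.458, a3=3.150, a4=0.693, a5=7.875, a0=16.550; τ=−ln(0.4419)/16.550=0.049 → t=0.053; u2·a0=0.0011·16.550=0.018 ≤ a1=3.374 → R1 fires; C=9 Y=6 Q=6
Draw 3: a1=2.892, a2=1.458, a3=3.780, a4=0.693, a5=8.100, a0=16.923; τ=−ln(0.6024)/16.923=0.030 → t=0.082; u2·a0=0.4524·16.923=7.656; a1+a2=4.350 < 7.656 ≤ a1+…+a3=8.130 → R3 fires; C=10 Y=6 Q=5
Draw 4: a1=2.892, a2=1.620, a3=3.500, a4=0.770, a5=6.750, a0=15.532; τ=−ln(0.8093)/15.532=0.014 → t=0.096; u2·a0=0.5717·15.532=8.880; a1+…+a4=8.782 < 8.880 ≤ a1+…+a5=15.532 → R5 fires; C=12 Y=5 Q=4
Draw 5: a1=2.410, a2=1.944, a3=3.360, a4=0.924, a5=4.500, a0=13.138; τ=−ln(0.2131)/13.138=0.118 → t=0.214; u2·a0=0.7082·13.138=9.304; a1+…+a4=8.638 < 9.304 ≤ a1+…+a5=13.138 → R5 fires; C=14 Y=4 Q=3
Draw 6: a1=1.928, a2=2.268, a3=2.940, a4=1.078, a5=2.700, a0=10.914; τ=−ln(0.2440)/10.914=0.129 → t=0.343; u2·a0=0.9019·10.914=9.843; a1+…+a4=8.214 < 9.843 ≤ a1+…+a5=10.914 → R5 fires; C=16 Y=3 Q=2
Draw 7: a1=1.446, a2=2.592, a3=2.240, a4=1.232, a5=1.350, a0=8.860; τ=−ln(0.8367)/8.860=0.020 → t=0.363; u2·a0=0.3554·8.860=3.149; a1=1.446 < 3.149 ≤ a1+a2=4.038 → R2 fires; C=17 Y=3 Q=4
Draw 8: a1=1.446, a2=2.754, a3=4.760, a4=1.309, a5=2.700, a0=12.969; τ=−ln(0.3580)/12.969=0.079 → t=0.442; u2·a0=0.0856·12.969=1.110 ≤ a1=1.446 → R1 fires; C=17 Y=2 Q=5
Draw 9: a1=0.964, a2=2.754, a3=5.950, a4=1.309, a5=2.250, a0=13.227; τ=−ln(0.3847)/13.227=0.072 → t=0.515; u2·a0=0.0695·13.227=0.919 ≤ a1=0.964 → R1 fires; C=17 Y=1 Q=6
Draw 10: a1=0.482, a2=2.754, a3=7.140, a4=1.309, a5=1.350, a0=13.035; τ=−ln(0.0403)/13.035=0.246 → t=0.761; u2·a0=0.2246·13.035=2.928; a1=0.482 < 2.928 ≤ a1+a2=3.236 → R2 fires; C=18 Y=1 Q=8
Draw 11: a1=0.482, a2=2.916, a3=10.080, a4=1.386, a5=1.800, a0=16.664; τ=−ln(0.4696)/16.664=0.045 → t=0.806; u2·a0=0.7601·16.664=12.666; a1+a2=3.398 < 12.666 ≤ a1+…+a3=13.478 → R3 fires; C=19 Y=1 Q=7
Draw 12: a1=0.482, a2=3.078, a3=9.310, a4=1.463, a5=1.575, a0=15.908; τ=−ln(0.7523)/15.908=0.018 → t=0.824 > T=0.82: stop.
Read off Y at T=0.82: 1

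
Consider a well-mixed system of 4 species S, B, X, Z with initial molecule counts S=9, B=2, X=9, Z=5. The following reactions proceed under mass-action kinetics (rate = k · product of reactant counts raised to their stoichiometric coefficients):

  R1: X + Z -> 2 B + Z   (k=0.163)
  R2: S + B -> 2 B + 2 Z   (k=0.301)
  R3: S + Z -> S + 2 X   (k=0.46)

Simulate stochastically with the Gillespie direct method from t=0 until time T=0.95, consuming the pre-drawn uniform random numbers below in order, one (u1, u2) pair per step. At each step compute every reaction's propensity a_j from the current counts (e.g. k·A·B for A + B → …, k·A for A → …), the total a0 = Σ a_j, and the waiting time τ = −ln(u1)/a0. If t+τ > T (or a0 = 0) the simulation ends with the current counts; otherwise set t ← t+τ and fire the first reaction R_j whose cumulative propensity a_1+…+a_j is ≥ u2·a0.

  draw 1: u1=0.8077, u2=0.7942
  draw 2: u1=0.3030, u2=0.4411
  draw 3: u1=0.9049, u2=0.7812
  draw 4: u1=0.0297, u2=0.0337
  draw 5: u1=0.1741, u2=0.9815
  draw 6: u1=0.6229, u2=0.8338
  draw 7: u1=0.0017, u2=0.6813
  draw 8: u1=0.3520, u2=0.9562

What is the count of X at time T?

t=0.000: S=9 B=2 X=9 Z=5
Draw 1: a1=7.335, a2=5.418, a3=20.700, a0=33.453; τ=−ln(0.8077)/33.453=0.006 → t=0.006; u2·a0=0.7942·33.453=26.568; a1+a2=12.753 < 26.568 ≤ a1+…+a3=33.453 → R3 fires; S=9 B=2 X=11 Z=4
Draw 2: a1=7.172, a2=5.418, a3=16.560, a0=29.150; τ=−ln(0.3030)/29.150=0.041 → t=0.047; u2·a0=0.4411·29.150=12.858; a1+a2=12.590 < 12.858 ≤ a1+…+a3=29.150 → R3 fires; S=9 B=2 X=13 Z=3
Draw 3: a1=6.357, a2=5.418, a3=12.420, a0=24.195; τ=−ln(0.9049)/24.195=0.004 → t=0.051; u2·a0=0.7812·24.195=18.901; a1+a2=11.775 < 18.901 ≤ a1+…+a3=24.195 → R3 fires; S=9 B=2 X=15 Z=2
Draw 4: a1=4.890, a2=5.418, a3=8.280, a0=18.588; τ=−ln(0.0297)/18.588=0.189 → t=0.241; u2·a0=0.0337·18.588=0.626 ≤ a1=4.890 → R1 fires; S=9 B=4 X=14 Z=2
Draw 5: a1=4.564, a2=10.836, a3=8.280, a0=23.680; τ=−ln(0.1741)/23.680=0.074 → t=0.314; u2·a0=0.9815·23.680=23.242; a1+a2=15.400 < 23.242 ≤ a1+…+a3=23.680 → R3 fires; S=9 B=4 X=16 Z=1
Draw 6: a1=2.608, a2=10.836, a3=4.140, a0=17.584; τ=−ln(0.6229)/17.584=0.027 → t=0.341; u2·a0=0.8338·17.584=14.662; a1+a2=13.444 < 14.662 ≤ a1+…+a3=17.584 → R3 fires; S=9 B=4 X=18 Z=0
Draw 7: a1=0.000, a2=10.836, a3=0.000, a0=10.836; τ=−ln(0.0017)/10.836=0.589 → t=0.930; u2·a0=0.6813·10.836=7.383; a1=0.000 < 7.383 ≤ a1+a2=10.836 → R2 fires; S=8 B=5 X=18 Z=2
Draw 8: a1=5.868, a2=12.040, a3=7.360, a0=25.268; τ=−ln(0.3520)/25.268=0.041 → t=0.971 > T=0.95: stop.
Read off X at T=0.95: 18

X at T = 18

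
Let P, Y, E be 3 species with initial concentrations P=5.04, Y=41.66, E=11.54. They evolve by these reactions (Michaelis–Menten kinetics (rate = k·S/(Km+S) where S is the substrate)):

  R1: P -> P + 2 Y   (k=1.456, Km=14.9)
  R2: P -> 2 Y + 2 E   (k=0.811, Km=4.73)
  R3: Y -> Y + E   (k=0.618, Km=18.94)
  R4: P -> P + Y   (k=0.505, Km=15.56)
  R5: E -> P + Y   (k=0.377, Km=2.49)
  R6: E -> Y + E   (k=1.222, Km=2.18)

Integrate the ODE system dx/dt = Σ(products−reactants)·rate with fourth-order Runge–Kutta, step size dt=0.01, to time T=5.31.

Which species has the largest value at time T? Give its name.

RK4 with dt=0.01: 531 steps to T=5.31. Trajectory (selected grid times):
t=0.00: P=5.04 Y=41.66 E=11.54
t=0.59: P=4.98 Y=43.45 E=12.10
t=1.18: P=4.92 Y=45.24 E=12.66
t=1.77: P=4.86 Y=47.02 E=13.22
t=2.36: P=4.81 Y=48.81 E=13.78
t=2.95: P=4.76 Y=50.59 E=14.33
t=3.54: P=4.71 Y=52.37 E=14.89
t=4.13: P=4.66 Y=54.14 E=15.44
t=4.72: P=4.61 Y=55.92 E=15.99
t=5.31: P=4.57 Y=57.69 E=16.55
At T=5.31: P=4.57 Y=57.69 E=16.55; the largest is Y.

Dominant species at T: Y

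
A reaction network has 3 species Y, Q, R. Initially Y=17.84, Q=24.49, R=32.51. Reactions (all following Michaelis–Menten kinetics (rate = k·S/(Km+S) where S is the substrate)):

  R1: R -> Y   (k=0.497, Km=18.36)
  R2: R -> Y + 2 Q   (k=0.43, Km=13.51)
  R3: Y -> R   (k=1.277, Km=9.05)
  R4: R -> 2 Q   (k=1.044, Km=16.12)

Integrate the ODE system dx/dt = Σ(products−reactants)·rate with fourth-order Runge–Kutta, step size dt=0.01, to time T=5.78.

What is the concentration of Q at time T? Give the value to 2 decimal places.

Q at T = 35.91

RK4 with dt=0.01: 578 steps to T=5.78. Trajectory (selected grid times):
t=0.00: Y=17.84 Q=24.49 R=32.51
t=0.64: Y=17.70 Q=25.77 R=32.21
t=1.28: Y=17.55 Q=27.05 R=31.91
t=1.93: Y=17.41 Q=28.34 R=31.60
t=2.57: Y=17.26 Q=29.61 R=31.31
t=3.21: Y=17.12 Q=30.87 R=31.01
t=3.85: Y=16.98 Q=32.13 R=30.71
t=4.50: Y=16.83 Q=33.41 R=30.41
t=5.14: Y=16.69 Q=34.66 R=30.12
t=5.78: Y=16.55 Q=35.91 R=29.83
Read off Q at T=5.78: 35.91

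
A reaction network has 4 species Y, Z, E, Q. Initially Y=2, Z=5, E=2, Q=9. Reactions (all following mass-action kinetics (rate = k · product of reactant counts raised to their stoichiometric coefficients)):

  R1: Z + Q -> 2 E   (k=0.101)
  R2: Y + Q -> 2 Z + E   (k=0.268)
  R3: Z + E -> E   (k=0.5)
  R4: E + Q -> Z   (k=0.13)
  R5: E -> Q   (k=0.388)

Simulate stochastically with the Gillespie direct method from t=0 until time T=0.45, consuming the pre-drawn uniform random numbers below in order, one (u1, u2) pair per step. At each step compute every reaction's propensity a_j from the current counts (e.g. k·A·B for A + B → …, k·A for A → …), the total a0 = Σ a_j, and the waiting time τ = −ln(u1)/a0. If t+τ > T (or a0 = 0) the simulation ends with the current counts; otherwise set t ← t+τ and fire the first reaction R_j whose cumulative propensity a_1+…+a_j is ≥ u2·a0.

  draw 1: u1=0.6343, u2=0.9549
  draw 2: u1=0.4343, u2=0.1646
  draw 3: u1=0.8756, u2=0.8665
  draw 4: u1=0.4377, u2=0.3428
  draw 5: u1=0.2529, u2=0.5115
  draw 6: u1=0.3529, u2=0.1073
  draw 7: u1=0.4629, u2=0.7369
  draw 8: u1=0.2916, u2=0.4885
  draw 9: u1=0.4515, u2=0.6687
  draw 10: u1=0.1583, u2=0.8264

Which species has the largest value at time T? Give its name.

Dominant species at T: E

t=0.000: Y=2 Z=5 E=2 Q=9
Draw 1: a1=4.545, a2=4.824, a3=5.000, a4=2.340, a5=0.776, a0=17.485; τ=−ln(0.6343)/17.485=0.026 → t=0.026; u2·a0=0.9549·17.485=16.696; a1+…+a3=14.369 < 16.696 ≤ a1+…+a4=16.709 → R4 fires; Y=2 Z=6 E=1 Q=8
Draw 2: a1=4.848, a2=4.288, a3=3.000, a4=1.040, a5=0.388, a0=13.564; τ=−ln(0.4343)/13.564=0.061 → t=0.088; u2·a0=0.1646·13.564=2.233 ≤ a1=4.848 → R1 fires; Y=2 Z=5 E=3 Q=7
Draw 3: a1=3.535, a2=3.752, a3=7.500, a4=2.730, a5=1.164, a0=18.681; τ=−ln(0.8756)/18.681=0.007 → t=0.095; u2·a0=0.8665·18.681=16.187; a1+…+a3=14.787 < 16.187 ≤ a1+…+a4=17.517 → R4 fires; Y=2 Z=6 E=2 Q=6
Draw 4: a1=3.636, a2=3.216, a3=6.000, a4=1.560, a5=0.776, a0=15.188; τ=−ln(0.4377)/15.188=0.054 → t=0.149; u2·a0=0.3428·15.188=5.206; a1=3.636 < 5.206 ≤ a1+a2=6.852 → R2 fires; Y=1 Z=8 E=3 Q=5
Draw 5: a1=4.040, a2=1.340, a3=12.000, a4=1.950, a5=1.164, a0=20.494; τ=−ln(0.2529)/20.494=0.067 → t=0.216; u2·a0=0.5115·20.494=10.483; a1+a2=5.380 < 10.483 ≤ a1+…+a3=17.380 → R3 fires; Y=1 Z=7 E=3 Q=5
Draw 6: a1=3.535, a2=1.340, a3=10.500, a4=1.950, a5=1.164, a0=18.489; τ=−ln(0.3529)/18.489=0.056 → t=0.272; u2·a0=0.1073·18.489=1.984 ≤ a1=3.535 → R1 fires; Y=1 Z=6 E=5 Q=4
Draw 7: a1=2.424, a2=1.072, a3=15.000, a4=2.600, a5=1.940, a0=23.036; τ=−ln(0.4629)/23.036=0.033 → t=0.306; u2·a0=0.7369·23.036=16.975; a1+a2=3.496 < 16.975 ≤ a1+…+a3=18.496 → R3 fires; Y=1 Z=5 E=5 Q=4
Draw 8: a1=2.020, a2=1.072, a3=12.500, a4=2.600, a5=1.940, a0=20.132; τ=−ln(0.2916)/20.132=0.061 → t=0.367; u2·a0=0.4885·20.132=9.834; a1+a2=3.092 < 9.834 ≤ a1+…+a3=15.592 → R3 fires; Y=1 Z=4 E=5 Q=4
Draw 9: a1=1.616, a2=1.072, a3=10.000, a4=2.600, a5=1.940, a0=17.228; τ=−ln(0.4515)/17.228=0.046 → t=0.413; u2·a0=0.6687·17.228=11.520; a1+a2=2.688 < 11.520 ≤ a1+…+a3=12.688 → R3 fires; Y=1 Z=3 E=5 Q=4
Draw 10: a1=1.212, a2=1.072, a3=7.500, a4=2.600, a5=1.940, a0=14.324; τ=−ln(0.1583)/14.324=0.129 → t=0.542 > T=0.45: stop.
At T=0.45: Y=1 Z=3 E=5 Q=4; the largest is E.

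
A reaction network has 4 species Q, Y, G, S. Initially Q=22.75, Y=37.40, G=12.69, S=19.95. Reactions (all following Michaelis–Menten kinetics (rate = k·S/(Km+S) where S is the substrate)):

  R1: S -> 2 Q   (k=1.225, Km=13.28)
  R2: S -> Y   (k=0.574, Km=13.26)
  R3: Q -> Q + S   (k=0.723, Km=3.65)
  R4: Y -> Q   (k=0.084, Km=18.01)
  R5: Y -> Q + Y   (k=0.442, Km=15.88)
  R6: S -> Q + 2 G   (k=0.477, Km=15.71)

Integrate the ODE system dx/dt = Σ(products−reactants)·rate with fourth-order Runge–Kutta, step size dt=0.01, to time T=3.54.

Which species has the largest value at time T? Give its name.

RK4 with dt=0.01: 354 steps to T=3.54. Trajectory (selected grid times):
t=0.00: Q=22.75 Y=37.40 G=12.69 S=19.95
t=0.39: Q=23.57 Y=37.51 G=12.90 S=19.67
t=0.79: Q=24.40 Y=37.63 G=13.11 S=19.39
t=1.18: Q=25.22 Y=37.74 G=13.31 S=19.11
t=1.57: Q=26.02 Y=37.85 G=13.52 S=18.85
t=1.97: Q=26.85 Y=37.96 G=13.72 S=18.58
t=2.36: Q=27.65 Y=38.07 G=13.93 S=18.32
t=2.75: Q=28.44 Y=38.17 G=14.13 S=18.06
t=3.15: Q=29.26 Y=38.28 G=14.33 S=17.80
t=3.54: Q=30.04 Y=38.39 G=14.53 S=17.55
At T=3.54: Q=30.04 Y=38.39 G=14.53 S=17.55; the largest is Y.

Dominant species at T: Y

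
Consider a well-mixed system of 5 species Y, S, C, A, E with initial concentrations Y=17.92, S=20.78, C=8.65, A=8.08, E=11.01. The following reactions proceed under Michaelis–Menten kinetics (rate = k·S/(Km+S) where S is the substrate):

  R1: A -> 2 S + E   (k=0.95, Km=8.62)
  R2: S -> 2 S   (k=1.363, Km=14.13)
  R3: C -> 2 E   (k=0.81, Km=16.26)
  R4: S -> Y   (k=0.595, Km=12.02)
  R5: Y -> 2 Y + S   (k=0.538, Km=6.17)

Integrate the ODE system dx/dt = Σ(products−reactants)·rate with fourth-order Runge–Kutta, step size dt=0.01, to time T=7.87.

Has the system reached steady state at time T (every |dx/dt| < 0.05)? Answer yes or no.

RK4 with dt=0.01: 787 steps to T=7.87. Trajectory (selected grid times):
t=0.00: Y=17.92 S=20.78 C=8.65 A=8.08 E=11.01
t=0.87: Y=18.60 S=22.30 C=8.41 A=7.69 E=11.89
t=1.75: Y=19.30 S=23.84 C=8.17 A=7.30 E=12.76
t=2.62: Y=20.01 S=25.35 C=7.93 A=6.92 E=13.60
t=3.50: Y=20.73 S=26.86 C=7.70 A=6.56 E=14.43
t=4.37: Y=21.45 S=28.35 C=7.48 A=6.20 E=15.23
t=5.25: Y=22.19 S=29.85 C=7.26 A=5.86 E=16.02
t=6.12: Y=22.93 S=31.31 C=7.04 A=5.53 E=16.78
t=7.00: Y=23.69 S=32.78 C=6.83 A=5.21 E=17.52
t=7.87: Y=24.44 S=34.21 C=6.62 A=4.91 E=18.24
Rates at T: R1=0.3445, R2=0.9646, R3=0.2344, R4=0.4403, R5=0.4296
dx/dt at T (Σ net stoichiometry × rate): Y=+0.8699, S=+1.6430, C=-0.2344, A=-0.3445, E=+0.8133
Largest |dx/dt| is |+1.6430| (S) ≥ 0.05 → not steady.

Steady state at T: no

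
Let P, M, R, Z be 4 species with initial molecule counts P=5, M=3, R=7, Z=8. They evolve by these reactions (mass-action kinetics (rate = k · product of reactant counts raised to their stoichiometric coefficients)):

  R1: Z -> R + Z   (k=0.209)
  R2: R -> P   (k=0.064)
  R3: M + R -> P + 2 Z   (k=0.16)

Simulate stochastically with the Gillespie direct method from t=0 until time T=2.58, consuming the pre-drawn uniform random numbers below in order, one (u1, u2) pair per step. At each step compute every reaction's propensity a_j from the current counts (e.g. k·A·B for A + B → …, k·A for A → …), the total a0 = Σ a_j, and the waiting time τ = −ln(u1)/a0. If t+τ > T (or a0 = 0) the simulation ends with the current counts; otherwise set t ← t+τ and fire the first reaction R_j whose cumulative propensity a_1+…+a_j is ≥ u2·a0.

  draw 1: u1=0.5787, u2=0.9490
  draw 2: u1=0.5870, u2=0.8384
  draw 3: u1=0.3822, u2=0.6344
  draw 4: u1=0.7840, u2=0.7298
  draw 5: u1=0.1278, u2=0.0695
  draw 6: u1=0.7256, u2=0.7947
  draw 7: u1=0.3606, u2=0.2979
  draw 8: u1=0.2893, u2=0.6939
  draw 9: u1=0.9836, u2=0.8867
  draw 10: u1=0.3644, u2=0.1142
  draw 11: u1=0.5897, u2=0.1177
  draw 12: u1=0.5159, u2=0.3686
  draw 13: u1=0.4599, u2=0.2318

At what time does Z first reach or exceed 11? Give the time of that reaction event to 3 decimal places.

t=0.000: P=5 M=3 R=7 Z=8
Draw 1: a1=1.672, a2=0.448, a3=3.360, a0=5.480; τ=−ln(0.5787)/5.480=0.100 → t=0.100; u2·a0=0.9490·5.480=5.201; a1+a2=2.120 < 5.201 ≤ a1+…+a3=5.480 → R3 fires; P=6 M=2 R=6 Z=10
Draw 2: a1=2.090, a2=0.384, a3=1.920, a0=4.394; τ=−ln(0.5870)/4.394=0.121 → t=0.221; u2·a0=0.8384·4.394=3.684; a1+a2=2.474 < 3.684 ≤ a1+…+a3=4.394 → R3 fires; P=7 M=1 R=5 Z=12
Draw 3: a1=2.508, a2=0.320, a3=0.800, a0=3.628; τ=−ln(0.3822)/3.628=0.265 → t=0.486; u2·a0=0.6344·3.628=2.302 ≤ a1=2.508 → R1 fires; P=7 M=1 R=6 Z=12
Draw 4: a1=2.508, a2=0.384, a3=0.960, a0=3.852; τ=−ln(0.7840)/3.852=0.063 → t=0.549; u2·a0=0.7298·3.852=2.811; a1=2.508 < 2.811 ≤ a1+a2=2.892 → R2 fires; P=8 M=1 R=5 Z=12
Draw 5: a1=2.508, a2=0.320, a3=0.800, a0=3.628; τ=−ln(0.1278)/3.628=0.567 → t=1.116; u2·a0=0.0695·3.628=0.252 ≤ a1=2.508 → R1 fires; P=8 M=1 R=6 Z=12
Draw 6: a1=2.508, a2=0.384, a3=0.960, a0=3.852; τ=−ln(0.7256)/3.852=0.083 → t=1.200; u2·a0=0.7947·3.852=3.061; a1+a2=2.892 < 3.061 ≤ a1+…+a3=3.852 → R3 fires; P=9 M=0 R=5 Z=14
Draw 7: a1=2.926, a2=0.320, a3=0.000, a0=3.246; τ=−ln(0.3606)/3.246=0.314 → t=1.514; u2·a0=0.2979·3.246=0.967 ≤ a1=2.926 → R1 fires; P=9 M=0 R=6 Z=14
Draw 8: a1=2.926, a2=0.384, a3=0.000, a0=3.310; τ=−ln(0.2893)/3.310=0.375 → t=1.889; u2·a0=0.6939·3.310=2.297 ≤ a1=2.926 → R1 fires; P=9 M=0 R=7 Z=14
Draw 9: a1=2.926, a2=0.448, a3=0.000, a0=3.374; τ=−ln(0.9836)/3.374=0.005 → t=1.894; u2·a0=0.8867·3.374=2.992; a1=2.926 < 2.992 ≤ a1+a2=3.374 → R2 fires; P=10 M=0 R=6 Z=14
Draw 10: a1=2.926, a2=0.384, a3=0.000, a0=3.310; τ=−ln(0.3644)/3.310=0.305 → t=2.198; u2·a0=0.1142·3.310=0.378 ≤ a1=2.926 → R1 fires; P=10 M=0 R=7 Z=14
Draw 11: a1=2.926, a2=0.448, a3=0.000, a0=3.374; τ=−ln(0.5897)/3.374=0.157 → t=2.355; u2·a0=0.1177·3.374=0.397 ≤ a1=2.926 → R1 fires; P=10 M=0 R=8 Z=14
Draw 12: a1=2.926, a2=0.512, a3=0.000, a0=3.438; τ=−ln(0.5159)/3.438=0.193 → t=2.548; u2·a0=0.3686·3.438=1.267 ≤ a1=2.926 → R1 fires; P=10 M=0 R=9 Z=14
Draw 13: a1=2.926, a2=0.576, a3=0.000, a0=3.502; τ=−ln(0.4599)/3.502=0.222 → t=2.769 > T=2.58: stop.
Z first becomes ≥ 11 when it reaches 12 at the event at t=0.221.

Threshold first reached at t = 0.221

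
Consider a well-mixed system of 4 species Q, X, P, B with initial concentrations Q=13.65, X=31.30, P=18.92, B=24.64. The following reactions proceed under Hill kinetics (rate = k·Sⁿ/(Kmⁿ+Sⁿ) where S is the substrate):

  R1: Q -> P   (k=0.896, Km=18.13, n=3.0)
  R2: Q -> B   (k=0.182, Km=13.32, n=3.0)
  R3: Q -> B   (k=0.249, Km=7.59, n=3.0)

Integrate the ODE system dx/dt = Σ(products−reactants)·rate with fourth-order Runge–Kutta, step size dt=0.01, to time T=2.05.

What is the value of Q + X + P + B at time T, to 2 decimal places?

Check how each reaction changes W = Q + X + P + B (weight of products minus weight of reactants):
R1: Q -> P: (1·1) − (1·1) = 1 − 1 = 0
R2: Q -> B: (1·1) − (1·1) = 1 − 1 = 0
R3: Q -> B: (1·1) − (1·1) = 1 − 1 = 0
Every reaction leaves W unchanged, so W is conserved and no simulation is needed: W(T) = W(0) = 13.65 + 31.30 + 18.92 + 24.64 = 88.51

Value at T = 88.51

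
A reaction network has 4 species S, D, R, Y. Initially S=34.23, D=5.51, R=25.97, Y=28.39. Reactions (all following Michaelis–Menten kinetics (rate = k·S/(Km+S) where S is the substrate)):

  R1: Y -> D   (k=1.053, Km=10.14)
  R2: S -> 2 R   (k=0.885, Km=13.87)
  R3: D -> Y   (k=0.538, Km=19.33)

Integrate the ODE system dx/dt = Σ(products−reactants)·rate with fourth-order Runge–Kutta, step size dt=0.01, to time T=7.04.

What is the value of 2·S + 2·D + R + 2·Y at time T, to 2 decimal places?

Value at T = 162.23

Check how each reaction changes W = 2·S + 2·D + R + 2·Y (weight of products minus weight of reactants):
R1: Y -> D: (2·1) − (2·1) = 2 − 2 = 0
R2: S -> 2 R: (1·2) − (2·1) = 2 − 2 = 0
R3: D -> Y: (2·1) − (2·1) = 2 − 2 = 0
Every reaction leaves W unchanged, so W is conserved and no simulation is needed: W(T) = W(0) = 2·34.23 + 2·5.51 + 25.97 + 2·28.39 = 162.23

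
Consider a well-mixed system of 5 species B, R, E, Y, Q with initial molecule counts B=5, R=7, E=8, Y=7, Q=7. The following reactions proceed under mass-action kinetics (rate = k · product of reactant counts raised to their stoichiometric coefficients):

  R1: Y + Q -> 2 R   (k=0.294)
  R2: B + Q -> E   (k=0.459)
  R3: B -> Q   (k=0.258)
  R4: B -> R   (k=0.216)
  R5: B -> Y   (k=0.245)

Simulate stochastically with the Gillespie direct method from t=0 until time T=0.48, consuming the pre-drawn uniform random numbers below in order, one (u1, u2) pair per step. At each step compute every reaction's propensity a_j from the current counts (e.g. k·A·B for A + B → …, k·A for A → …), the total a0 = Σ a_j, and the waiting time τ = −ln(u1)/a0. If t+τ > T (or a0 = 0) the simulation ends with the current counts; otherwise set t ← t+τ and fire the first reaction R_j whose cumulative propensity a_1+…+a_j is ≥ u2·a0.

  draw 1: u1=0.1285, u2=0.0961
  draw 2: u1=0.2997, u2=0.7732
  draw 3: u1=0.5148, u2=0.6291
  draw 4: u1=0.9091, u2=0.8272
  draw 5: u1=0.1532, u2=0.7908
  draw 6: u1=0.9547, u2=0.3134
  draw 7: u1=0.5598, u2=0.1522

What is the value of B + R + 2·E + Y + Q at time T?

Value at T = 42

Check how each reaction changes W = B + R + 2·E + Y + Q (weight of products minus weight of reactants):
R1: Y + Q -> 2 R: (1·2) − (1·1 + 1·1) = 2 − 2 = 0
R2: B + Q -> E: (2·1) − (1·1 + 1·1) = 2 − 2 = 0
R3: B -> Q: (1·1) − (1·1) = 1 − 1 = 0
R4: B -> R: (1·1) − (1·1) = 1 − 1 = 0
R5: B -> Y: (1·1) − (1·1) = 1 − 1 = 0
Every reaction leaves W unchanged, so W is conserved and no simulation is needed: W(T) = W(0) = 5 + 7 + 2·8 + 7 + 7 = 42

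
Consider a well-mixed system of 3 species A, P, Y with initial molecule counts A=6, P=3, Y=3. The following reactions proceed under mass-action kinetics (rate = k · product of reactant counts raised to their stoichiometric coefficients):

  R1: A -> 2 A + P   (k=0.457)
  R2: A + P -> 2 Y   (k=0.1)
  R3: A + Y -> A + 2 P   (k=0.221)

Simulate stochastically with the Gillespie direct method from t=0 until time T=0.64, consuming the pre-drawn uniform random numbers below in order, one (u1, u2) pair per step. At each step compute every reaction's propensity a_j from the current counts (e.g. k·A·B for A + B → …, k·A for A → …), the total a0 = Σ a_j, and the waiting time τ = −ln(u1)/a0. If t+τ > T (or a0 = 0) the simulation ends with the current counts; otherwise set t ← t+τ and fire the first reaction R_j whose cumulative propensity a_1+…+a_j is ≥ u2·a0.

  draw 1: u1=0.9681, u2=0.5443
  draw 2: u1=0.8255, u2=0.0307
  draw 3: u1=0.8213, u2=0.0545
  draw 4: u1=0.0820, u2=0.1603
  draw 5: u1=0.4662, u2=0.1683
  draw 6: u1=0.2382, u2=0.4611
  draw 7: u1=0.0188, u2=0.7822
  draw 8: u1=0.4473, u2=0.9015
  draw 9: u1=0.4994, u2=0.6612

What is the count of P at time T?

P at T = 12

t=0.000: A=6 P=3 Y=3
Draw 1: a1=2.742, a2=1.800, a3=3.978, a0=8.520; τ=−ln(0.9681)/8.520=0.004 → t=0.004; u2·a0=0.5443·8.520=4.637; a1+a2=4.542 < 4.637 ≤ a1+…+a3=8.520 → R3 fires; A=6 P=5 Y=2
Draw 2: a1=2.742, a2=3.000, a3=2.652, a0=8.394; τ=−ln(0.8255)/8.394=0.023 → t=0.027; u2·a0=0.0307·8.394=0.258 ≤ a1=2.742 → R1 fires; A=7 P=6 Y=2
Draw 3: a1=3.199, a2=4.200, a3=3.094, a0=10.493; τ=−ln(0.8213)/10.493=0.019 → t=0.045; u2·a0=0.0545·10.493=0.572 ≤ a1=3.199 → R1 fires; A=8 P=7 Y=2
Draw 4: a1=3.656, a2=5.600, a3=3.536, a0=12.792; τ=−ln(0.0820)/12.792=0.196 → t=0.241; u2·a0=0.1603·12.792=2.051 ≤ a1=3.656 → R1 fires; A=9 P=8 Y=2
Draw 5: a1=4.113, a2=7.200, a3=3.978, a0=15.291; τ=−ln(0.4662)/15.291=0.050 → t=0.291; u2·a0=0.1683·15.291=2.573 ≤ a1=4.113 → R1 fires; A=10 P=9 Y=2
Draw 6: a1=4.570, a2=9.000, a3=4.420, a0=17.990; τ=−ln(0.2382)/17.990=0.080 → t=0.371; u2·a0=0.4611·17.990=8.295; a1=4.570 < 8.295 ≤ a1+a2=13.570 → R2 fires; A=9 P=8 Y=4
Draw 7: a1=4.113, a2=7.200, a3=7.956, a0=19.269; τ=−ln(0.0188)/19.269=0.206 → t=0.577; u2·a0=0.7822·19.269=15.072; a1+a2=11.313 < 15.072 ≤ a1+…+a3=19.269 → R3 fires; A=9 P=10 Y=3
Draw 8: a1=4.113, a2=9.000, a3=5.967, a0=19.080; τ=−ln(0.4473)/19.080=0.042 → t=0.619; u2·a0=0.9015·19.080=17.201; a1+a2=13.113 < 17.201 ≤ a1+…+a3=19.080 → R3 fires; A=9 P=12 Y=2
Draw 9: a1=4.113, a2=10.800, a3=3.978, a0=18.891; τ=−ln(0.4994)/18.891=0.037 → t=0.656 > T=0.64: stop.
Read off P at T=0.64: 12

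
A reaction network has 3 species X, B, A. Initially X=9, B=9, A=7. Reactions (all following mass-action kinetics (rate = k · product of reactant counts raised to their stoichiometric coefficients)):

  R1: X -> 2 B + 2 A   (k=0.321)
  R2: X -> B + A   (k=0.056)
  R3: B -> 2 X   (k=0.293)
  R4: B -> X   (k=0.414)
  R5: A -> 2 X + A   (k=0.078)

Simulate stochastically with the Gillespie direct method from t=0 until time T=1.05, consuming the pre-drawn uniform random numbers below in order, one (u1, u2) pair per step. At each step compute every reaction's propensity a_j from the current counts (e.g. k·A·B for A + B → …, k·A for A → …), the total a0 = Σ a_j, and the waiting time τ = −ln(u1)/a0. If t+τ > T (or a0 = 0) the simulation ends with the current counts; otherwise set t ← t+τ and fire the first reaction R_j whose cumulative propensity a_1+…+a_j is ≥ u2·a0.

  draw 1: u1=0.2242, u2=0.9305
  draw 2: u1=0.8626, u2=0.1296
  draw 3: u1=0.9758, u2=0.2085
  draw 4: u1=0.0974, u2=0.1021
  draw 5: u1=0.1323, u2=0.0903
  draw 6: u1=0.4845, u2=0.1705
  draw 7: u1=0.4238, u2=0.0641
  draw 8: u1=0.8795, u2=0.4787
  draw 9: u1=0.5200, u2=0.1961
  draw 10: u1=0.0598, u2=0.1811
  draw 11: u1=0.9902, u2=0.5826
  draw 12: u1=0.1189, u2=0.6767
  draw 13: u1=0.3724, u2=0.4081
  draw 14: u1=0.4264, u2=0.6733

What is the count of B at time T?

B at T = 14

t=0.000: X=9 B=9 A=7
Draw 1: a1=2.889, a2=0.504, a3=2.637, a4=3.726, a5=0.546, a0=10.302; τ=−ln(0.2242)/10.302=0.145 → t=0.145; u2·a0=0.9305·10.302=9.586; a1+…+a3=6.030 < 9.586 ≤ a1+…+a4=9.756 → R4 fires; X=10 B=8 A=7
Draw 2: a1=3.210, a2=0.560, a3=2.344, a4=3.312, a5=0.546, a0=9.972; τ=−ln(0.8626)/9.972=0.015 → t=0.160; u2·a0=0.1296·9.972=1.292 ≤ a1=3.210 → R1 fires; X=9 B=10 A=9
Draw 3: a1=2.889, a2=0.504, a3=2.930, a4=4.140, a5=0.702, a0=11.165; τ=−ln(0.9758)/11.165=0.002 → t=0.162; u2·a0=0.2085·11.165=2.328 ≤ a1=2.889 → R1 fires; X=8 B=12 A=11
Draw 4: a1=2.568, a2=0.448, a3=3.516, a4=4.968, a5=0.858, a0=12.358; τ=−ln(0.0974)/12.358=0.188 → t=0.351; u2·a0=0.1021·12.358=1.262 ≤ a1=2.568 → R1 fires; X=7 B=14 A=13
Draw 5: a1=2.247, a2=0.392, a3=4.102, a4=5.796, a5=1.014, a0=13.551; τ=−ln(0.1323)/13.551=0.149 → t=0.500; u2·a0=0.0903·13.551=1.224 ≤ a1=2.247 → R1 fires; X=6 B=16 A=15
Draw 6: a1=1.926, a2=0.336, a3=4.688, a4=6.624, a5=1.170, a0=14.744; τ=−ln(0.4845)/14.744=0.049 → t=0.549; u2·a0=0.1705·14.744=2.514; a1+a2=2.262 < 2.514 ≤ a1+…+a3=6.950 → R3 fires; X=8 B=15 A=15
Draw 7: a1=2.568, a2=0.448, a3=4.395, a4=6.210, a5=1.170, a0=14.791; τ=−ln(0.4238)/14.791=0.058 → t=0.607; u2·a0=0.0641·14.791=0.948 ≤ a1=2.568 → R1 fires; X=7 B=17 A=17
Draw 8: a1=2.247, a2=0.392, a3=4.981, a4=7.038, a5=1.326, a0=15.984; τ=−ln(0.8795)/15.984=0.008 → t=0.615; u2·a0=0.4787·15.984=7.652; a1+…+a3=7.620 < 7.652 ≤ a1+…+a4=14.658 → R4 fires; X=8 B=16 A=17
Draw 9: a1=2.568, a2=0.448, a3=4.688, a4=6.624, a5=1.326, a0=15.654; τ=−ln(0.5200)/15.654=0.042 → t=0.657; u2·a0=0.1961·15.654=3.070; a1+a2=3.016 < 3.070 ≤ a1+…+a3=7.704 → R3 fires; X=10 B=15 A=17
Draw 10: a1=3.210, a2=0.560, a3=4.395, a4=6.210, a5=1.326, a0=15.701; τ=−ln(0.0598)/15.701=0.179 → t=0.836; u2·a0=0.1811·15.701=2.843 ≤ a1=3.210 → R1 fires; X=9 B=17 A=19
Draw 11: a1=2.889, a2=0.504, a3=4.981, a4=7.038, a5=1.482, a0=16.894; τ=−ln(0.9902)/16.894=0.001 → t=0.837; u2·a0=0.5826·16.894=9.842; a1+…+a3=8.374 < 9.842 ≤ a1+…+a4=15.412 → R4 fires; X=10 B=16 A=19
Draw 12: a1=3.210, a2=0.560, a3=4.688, a4=6.624, a5=1.482, a0=16.564; τ=−ln(0.1189)/16.564=0.129 → t=0.965; u2·a0=0.6767·16.564=11.209; a1+…+a3=8.458 < 11.209 ≤ a1+…+a4=15.082 → R4 fires; X=11 B=15 A=19
Draw 13: a1=3.531, a2=0.616, a3=4.395, a4=6.210, a5=1.482, a0=16.234; τ=−ln(0.3724)/16.234=0.061 → t=1.026; u2·a0=0.4081·16.234=6.625; a1+a2=4.147 < 6.625 ≤ a1+…+a3=8.542 → R3 fires; X=13 B=14 A=19
Draw 14: a1=4.173, a2=0.728, a3=4.102, a4=5.796, a5=1.482, a0=16.281; τ=−ln(0.4264)/16.281=0.052 → t=1.079 > T=1.05: stop.
Read off B at T=1.05: 14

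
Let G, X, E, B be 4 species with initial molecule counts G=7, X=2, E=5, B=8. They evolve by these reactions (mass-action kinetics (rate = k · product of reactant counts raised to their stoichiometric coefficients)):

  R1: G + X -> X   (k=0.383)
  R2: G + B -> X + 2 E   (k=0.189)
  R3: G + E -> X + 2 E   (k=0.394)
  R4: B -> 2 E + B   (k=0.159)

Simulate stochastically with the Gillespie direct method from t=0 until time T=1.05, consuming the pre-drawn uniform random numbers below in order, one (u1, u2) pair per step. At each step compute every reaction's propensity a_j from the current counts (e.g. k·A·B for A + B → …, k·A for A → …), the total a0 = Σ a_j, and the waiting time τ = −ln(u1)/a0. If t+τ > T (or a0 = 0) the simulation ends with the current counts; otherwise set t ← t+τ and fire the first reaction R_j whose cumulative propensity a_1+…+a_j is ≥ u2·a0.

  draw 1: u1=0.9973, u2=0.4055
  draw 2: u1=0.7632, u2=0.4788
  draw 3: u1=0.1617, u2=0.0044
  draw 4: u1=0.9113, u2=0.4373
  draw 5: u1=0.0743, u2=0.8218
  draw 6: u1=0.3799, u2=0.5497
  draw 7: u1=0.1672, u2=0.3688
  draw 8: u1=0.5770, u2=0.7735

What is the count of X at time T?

t=0.000: G=7 X=2 E=5 B=8
Draw 1: a1=5.362, a2=10.584, a3=13.790, a4=1.272, a0=31.008; τ=−ln(0.9973)/31.008=0.000 → t=0.000; u2·a0=0.4055·31.008=12.574; a1=5.362 < 12.574 ≤ a1+a2=15.946 → R2 fires; G=6 X=3 E=7 B=7
Draw 2: a1=6.894, a2=7.938, a3=16.548, a4=1.113, a0=32.493; τ=−ln(0.7632)/32.493=0.008 → t=0.008; u2·a0=0.4788·32.493=15.558; a1+a2=14.832 < 15.558 ≤ a1+…+a3=31.380 → R3 fires; G=5 X=4 E=8 B=7
Draw 3: a1=7.660, a2=6.615, a3=15.760, a4=1.113, a0=31.148; τ=−ln(0.1617)/31.148=0.058 → t=0.067; u2·a0=0.0044·31.148=0.137 ≤ a1=7.660 → R1 fires; G=4 X=4 E=8 B=7
Draw 4: a1=6.128, a2=5.292, a3=12.608, a4=1.113, a0=25.141; τ=−ln(0.9113)/25.141=0.004 → t=0.071; u2·a0=0.4373·25.141=10.994; a1=6.128 < 10.994 ≤ a1+a2=11.420 → R2 fires; G=3 X=5 E=10 B=6
Draw 5: a1=5.745, a2=3.402, a3=11.820, a4=0.954, a0=21.921; τ=−ln(0.0743)/21.921=0.119 → t=0.189; u2·a0=0.8218·21.921=18.015; a1+a2=9.147 < 18.015 ≤ a1+…+a3=20.967 → R3 fires; G=2 X=6 E=11 B=6
Draw 6: a1=4.596, a2=2.268, a3=8.668, a4=0.954, a0=16.486; τ=−ln(0.3799)/16.486=0.059 → t=0.248; u2·a0=0.5497·16.486=9.062; a1+a2=6.864 < 9.062 ≤ a1+…+a3=15.532 → R3 fires; G=1 X=7 E=12 B=6
Draw 7: a1=2.681, a2=1.134, a3=4.728, a4=0.954, a0=9.497; τ=−ln(0.1672)/9.497=0.188 → t=0.436; u2·a0=0.3688·9.497=3.502; a1=2.681 < 3.502 ≤ a1+a2=3.815 → R2 fires; G=0 X=8 E=14 B=5
Draw 8: a1=0.000, a2=0.000, a3=0.000, a4=0.795, a0=0.795; τ=−ln(0.5770)/0.795=0.692 → t=1.128 > T=1.05: stop.
Read off X at T=1.05: 8

X at T = 8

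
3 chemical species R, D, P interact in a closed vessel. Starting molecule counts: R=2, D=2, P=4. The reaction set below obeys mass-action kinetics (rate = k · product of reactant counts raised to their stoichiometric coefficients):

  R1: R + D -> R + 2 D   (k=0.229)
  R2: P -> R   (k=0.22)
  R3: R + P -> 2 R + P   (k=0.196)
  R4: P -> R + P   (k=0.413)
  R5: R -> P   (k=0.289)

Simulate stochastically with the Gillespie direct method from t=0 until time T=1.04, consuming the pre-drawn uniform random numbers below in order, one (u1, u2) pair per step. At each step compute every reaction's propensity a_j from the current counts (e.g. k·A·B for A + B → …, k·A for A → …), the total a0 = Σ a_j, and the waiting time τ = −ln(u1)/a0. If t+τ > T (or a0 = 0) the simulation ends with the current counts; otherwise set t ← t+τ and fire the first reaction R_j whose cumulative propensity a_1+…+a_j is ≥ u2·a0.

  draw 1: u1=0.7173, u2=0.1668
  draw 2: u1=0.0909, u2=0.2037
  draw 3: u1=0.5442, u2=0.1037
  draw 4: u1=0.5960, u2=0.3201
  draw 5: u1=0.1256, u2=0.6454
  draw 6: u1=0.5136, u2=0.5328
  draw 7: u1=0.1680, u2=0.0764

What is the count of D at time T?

t=0.000: R=2 D=2 P=4
Draw 1: a1=0.916, a2=0.880, a3=1.568, a4=1.652, a5=0.578, a0=5.594; τ=−ln(0.7173)/5.594=0.059 → t=0.059; u2·a0=0.1668·5.594=0.933; a1=0.916 < 0.933 ≤ a1+a2=1.796 → R2 fires; R=3 D=2 P=3
Draw 2: a1=1.374, a2=0.660, a3=1.764, a4=1.239, a5=0.867, a0=5.904; τ=−ln(0.0909)/5.904=0.406 → t=0.466; u2·a0=0.2037·5.904=1.203 ≤ a1=1.374 → R1 fires; R=3 D=3 P=3
Draw 3: a1=2.061, a2=0.660, a3=1.764, a4=1.239, a5=0.867, a0=6.591; τ=−ln(0.5442)/6.591=0.092 → t=0.558; u2·a0=0.1037·6.591=0.683 ≤ a1=2.061 → R1 fires; R=3 D=4 P=3
Draw 4: a1=2.748, a2=0.660, a3=1.764, a4=1.239, a5=0.867, a0=7.278; τ=−ln(0.5960)/7.278=0.071 → t=0.629; u2·a0=0.3201·7.278=2.330 ≤ a1=2.748 → R1 fires; R=3 D=5 P=3
Draw 5: a1=3.435, a2=0.660, a3=1.764, a4=1.239, a5=0.867, a0=7.965; τ=−ln(0.1256)/7.965=0.260 → t=0.889; u2·a0=0.6454·7.965=5.141; a1+a2=4.095 < 5.141 ≤ a1+…+a3=5.859 → R3 fires; R=4 D=5 P=3
Draw 6: a1=4.580, a2=0.660, a3=2.352, a4=1.239, a5=1.156, a0=9.987; τ=−ln(0.5136)/9.987=0.067 → t=0.956; u2·a0=0.5328·9.987=5.321; a1+a2=5.240 < 5.321 ≤ a1+…+a3=7.592 → R3 fires; R=5 D=5 P=3
Draw 7: a1=5.725, a2=0.660, a3=2.940, a4=1.239, a5=1.445, a0=12.009; τ=−ln(0.1680)/12.009=0.149 → t=1.105 > T=1.04: stop.
Read off D at T=1.04: 5

D at T = 5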